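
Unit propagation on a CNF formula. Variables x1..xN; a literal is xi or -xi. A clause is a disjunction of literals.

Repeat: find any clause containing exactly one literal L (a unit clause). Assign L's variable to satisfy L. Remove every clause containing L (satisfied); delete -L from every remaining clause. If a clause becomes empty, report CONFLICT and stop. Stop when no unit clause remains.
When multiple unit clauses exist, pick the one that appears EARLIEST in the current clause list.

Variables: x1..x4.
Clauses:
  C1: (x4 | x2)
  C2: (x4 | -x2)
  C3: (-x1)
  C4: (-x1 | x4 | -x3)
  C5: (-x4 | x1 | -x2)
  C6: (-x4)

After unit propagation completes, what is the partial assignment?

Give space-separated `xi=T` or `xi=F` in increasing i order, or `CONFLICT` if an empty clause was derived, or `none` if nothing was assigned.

unit clause [-1] forces x1=F; simplify:
  drop 1 from [-4, 1, -2] -> [-4, -2]
  satisfied 2 clause(s); 4 remain; assigned so far: [1]
unit clause [-4] forces x4=F; simplify:
  drop 4 from [4, 2] -> [2]
  drop 4 from [4, -2] -> [-2]
  satisfied 2 clause(s); 2 remain; assigned so far: [1, 4]
unit clause [2] forces x2=T; simplify:
  drop -2 from [-2] -> [] (empty!)
  satisfied 1 clause(s); 1 remain; assigned so far: [1, 2, 4]
CONFLICT (empty clause)

Answer: CONFLICT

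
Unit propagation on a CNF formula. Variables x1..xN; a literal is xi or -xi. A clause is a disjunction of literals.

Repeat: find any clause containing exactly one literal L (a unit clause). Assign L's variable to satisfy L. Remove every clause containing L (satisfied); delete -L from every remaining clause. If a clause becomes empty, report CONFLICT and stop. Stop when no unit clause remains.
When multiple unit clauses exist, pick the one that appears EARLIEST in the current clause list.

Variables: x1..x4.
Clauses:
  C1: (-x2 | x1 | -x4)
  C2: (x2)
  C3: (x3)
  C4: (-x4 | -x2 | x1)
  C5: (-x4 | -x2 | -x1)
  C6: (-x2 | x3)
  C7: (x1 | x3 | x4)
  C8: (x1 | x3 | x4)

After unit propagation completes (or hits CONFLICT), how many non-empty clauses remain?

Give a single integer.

unit clause [2] forces x2=T; simplify:
  drop -2 from [-2, 1, -4] -> [1, -4]
  drop -2 from [-4, -2, 1] -> [-4, 1]
  drop -2 from [-4, -2, -1] -> [-4, -1]
  drop -2 from [-2, 3] -> [3]
  satisfied 1 clause(s); 7 remain; assigned so far: [2]
unit clause [3] forces x3=T; simplify:
  satisfied 4 clause(s); 3 remain; assigned so far: [2, 3]

Answer: 3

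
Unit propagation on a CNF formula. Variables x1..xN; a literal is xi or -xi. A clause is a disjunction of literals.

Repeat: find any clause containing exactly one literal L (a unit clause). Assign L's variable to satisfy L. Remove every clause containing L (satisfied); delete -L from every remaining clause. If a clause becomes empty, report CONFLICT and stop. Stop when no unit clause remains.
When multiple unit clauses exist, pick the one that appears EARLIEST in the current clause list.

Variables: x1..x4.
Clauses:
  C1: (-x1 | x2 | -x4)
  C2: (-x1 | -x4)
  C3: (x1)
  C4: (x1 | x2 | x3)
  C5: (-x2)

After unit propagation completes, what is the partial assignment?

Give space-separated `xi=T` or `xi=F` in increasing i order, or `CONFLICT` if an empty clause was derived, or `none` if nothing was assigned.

unit clause [1] forces x1=T; simplify:
  drop -1 from [-1, 2, -4] -> [2, -4]
  drop -1 from [-1, -4] -> [-4]
  satisfied 2 clause(s); 3 remain; assigned so far: [1]
unit clause [-4] forces x4=F; simplify:
  satisfied 2 clause(s); 1 remain; assigned so far: [1, 4]
unit clause [-2] forces x2=F; simplify:
  satisfied 1 clause(s); 0 remain; assigned so far: [1, 2, 4]

Answer: x1=T x2=F x4=F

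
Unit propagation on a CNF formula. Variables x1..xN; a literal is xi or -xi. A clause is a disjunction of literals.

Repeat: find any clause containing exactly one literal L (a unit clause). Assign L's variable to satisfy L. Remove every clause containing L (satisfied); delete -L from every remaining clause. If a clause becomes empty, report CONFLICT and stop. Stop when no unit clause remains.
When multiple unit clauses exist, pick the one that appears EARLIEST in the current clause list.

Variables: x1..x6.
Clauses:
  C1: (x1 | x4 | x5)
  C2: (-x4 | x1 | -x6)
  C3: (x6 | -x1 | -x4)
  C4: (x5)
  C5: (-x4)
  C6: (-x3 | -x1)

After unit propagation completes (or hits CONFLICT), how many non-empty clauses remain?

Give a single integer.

unit clause [5] forces x5=T; simplify:
  satisfied 2 clause(s); 4 remain; assigned so far: [5]
unit clause [-4] forces x4=F; simplify:
  satisfied 3 clause(s); 1 remain; assigned so far: [4, 5]

Answer: 1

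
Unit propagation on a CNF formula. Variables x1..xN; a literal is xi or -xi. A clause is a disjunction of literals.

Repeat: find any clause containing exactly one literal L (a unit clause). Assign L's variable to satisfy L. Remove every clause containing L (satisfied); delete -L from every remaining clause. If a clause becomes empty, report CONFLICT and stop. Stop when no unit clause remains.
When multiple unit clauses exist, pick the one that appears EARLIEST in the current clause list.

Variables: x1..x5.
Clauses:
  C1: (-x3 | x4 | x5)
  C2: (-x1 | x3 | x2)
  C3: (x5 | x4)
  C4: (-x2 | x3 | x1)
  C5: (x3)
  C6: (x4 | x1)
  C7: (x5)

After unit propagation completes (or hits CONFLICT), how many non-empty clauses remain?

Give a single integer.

unit clause [3] forces x3=T; simplify:
  drop -3 from [-3, 4, 5] -> [4, 5]
  satisfied 3 clause(s); 4 remain; assigned so far: [3]
unit clause [5] forces x5=T; simplify:
  satisfied 3 clause(s); 1 remain; assigned so far: [3, 5]

Answer: 1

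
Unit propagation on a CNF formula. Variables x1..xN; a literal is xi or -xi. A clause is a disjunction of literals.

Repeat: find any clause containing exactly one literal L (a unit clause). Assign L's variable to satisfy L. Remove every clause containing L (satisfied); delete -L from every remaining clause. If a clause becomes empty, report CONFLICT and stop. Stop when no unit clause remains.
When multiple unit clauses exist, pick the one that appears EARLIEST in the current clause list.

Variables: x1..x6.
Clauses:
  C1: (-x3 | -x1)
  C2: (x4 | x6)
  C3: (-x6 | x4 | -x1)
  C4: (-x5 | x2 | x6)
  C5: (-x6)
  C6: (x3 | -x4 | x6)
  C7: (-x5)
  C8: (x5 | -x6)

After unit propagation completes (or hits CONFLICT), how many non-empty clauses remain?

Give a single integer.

unit clause [-6] forces x6=F; simplify:
  drop 6 from [4, 6] -> [4]
  drop 6 from [-5, 2, 6] -> [-5, 2]
  drop 6 from [3, -4, 6] -> [3, -4]
  satisfied 3 clause(s); 5 remain; assigned so far: [6]
unit clause [4] forces x4=T; simplify:
  drop -4 from [3, -4] -> [3]
  satisfied 1 clause(s); 4 remain; assigned so far: [4, 6]
unit clause [3] forces x3=T; simplify:
  drop -3 from [-3, -1] -> [-1]
  satisfied 1 clause(s); 3 remain; assigned so far: [3, 4, 6]
unit clause [-1] forces x1=F; simplify:
  satisfied 1 clause(s); 2 remain; assigned so far: [1, 3, 4, 6]
unit clause [-5] forces x5=F; simplify:
  satisfied 2 clause(s); 0 remain; assigned so far: [1, 3, 4, 5, 6]

Answer: 0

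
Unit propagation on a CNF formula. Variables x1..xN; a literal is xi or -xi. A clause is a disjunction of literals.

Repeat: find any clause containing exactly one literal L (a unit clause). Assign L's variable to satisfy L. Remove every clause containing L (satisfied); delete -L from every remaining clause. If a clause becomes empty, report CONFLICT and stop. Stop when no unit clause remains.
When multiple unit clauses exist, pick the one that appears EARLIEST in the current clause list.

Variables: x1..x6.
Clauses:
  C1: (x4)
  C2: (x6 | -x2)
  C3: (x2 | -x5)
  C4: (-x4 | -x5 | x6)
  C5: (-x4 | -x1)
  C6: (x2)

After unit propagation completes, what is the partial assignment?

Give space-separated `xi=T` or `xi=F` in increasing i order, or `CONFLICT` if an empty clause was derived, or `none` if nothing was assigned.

unit clause [4] forces x4=T; simplify:
  drop -4 from [-4, -5, 6] -> [-5, 6]
  drop -4 from [-4, -1] -> [-1]
  satisfied 1 clause(s); 5 remain; assigned so far: [4]
unit clause [-1] forces x1=F; simplify:
  satisfied 1 clause(s); 4 remain; assigned so far: [1, 4]
unit clause [2] forces x2=T; simplify:
  drop -2 from [6, -2] -> [6]
  satisfied 2 clause(s); 2 remain; assigned so far: [1, 2, 4]
unit clause [6] forces x6=T; simplify:
  satisfied 2 clause(s); 0 remain; assigned so far: [1, 2, 4, 6]

Answer: x1=F x2=T x4=T x6=T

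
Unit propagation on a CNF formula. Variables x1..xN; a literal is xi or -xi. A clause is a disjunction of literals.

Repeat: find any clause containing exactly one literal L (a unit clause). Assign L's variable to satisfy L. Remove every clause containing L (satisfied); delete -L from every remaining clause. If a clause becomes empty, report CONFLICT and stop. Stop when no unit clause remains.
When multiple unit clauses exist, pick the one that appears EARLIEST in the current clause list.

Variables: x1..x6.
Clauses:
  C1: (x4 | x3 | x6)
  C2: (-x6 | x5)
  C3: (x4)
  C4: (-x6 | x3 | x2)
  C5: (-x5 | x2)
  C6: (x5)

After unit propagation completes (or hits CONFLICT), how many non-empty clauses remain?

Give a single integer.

unit clause [4] forces x4=T; simplify:
  satisfied 2 clause(s); 4 remain; assigned so far: [4]
unit clause [5] forces x5=T; simplify:
  drop -5 from [-5, 2] -> [2]
  satisfied 2 clause(s); 2 remain; assigned so far: [4, 5]
unit clause [2] forces x2=T; simplify:
  satisfied 2 clause(s); 0 remain; assigned so far: [2, 4, 5]

Answer: 0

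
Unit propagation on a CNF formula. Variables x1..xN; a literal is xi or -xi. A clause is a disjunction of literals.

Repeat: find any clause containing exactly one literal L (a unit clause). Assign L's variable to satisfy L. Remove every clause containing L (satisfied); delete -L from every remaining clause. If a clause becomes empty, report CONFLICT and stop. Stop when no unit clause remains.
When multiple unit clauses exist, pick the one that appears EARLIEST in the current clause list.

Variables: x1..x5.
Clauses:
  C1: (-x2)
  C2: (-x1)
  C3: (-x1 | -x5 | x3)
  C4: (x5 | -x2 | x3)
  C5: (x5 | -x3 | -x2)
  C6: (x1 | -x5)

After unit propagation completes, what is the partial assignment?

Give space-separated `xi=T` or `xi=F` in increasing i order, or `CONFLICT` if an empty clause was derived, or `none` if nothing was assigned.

Answer: x1=F x2=F x5=F

Derivation:
unit clause [-2] forces x2=F; simplify:
  satisfied 3 clause(s); 3 remain; assigned so far: [2]
unit clause [-1] forces x1=F; simplify:
  drop 1 from [1, -5] -> [-5]
  satisfied 2 clause(s); 1 remain; assigned so far: [1, 2]
unit clause [-5] forces x5=F; simplify:
  satisfied 1 clause(s); 0 remain; assigned so far: [1, 2, 5]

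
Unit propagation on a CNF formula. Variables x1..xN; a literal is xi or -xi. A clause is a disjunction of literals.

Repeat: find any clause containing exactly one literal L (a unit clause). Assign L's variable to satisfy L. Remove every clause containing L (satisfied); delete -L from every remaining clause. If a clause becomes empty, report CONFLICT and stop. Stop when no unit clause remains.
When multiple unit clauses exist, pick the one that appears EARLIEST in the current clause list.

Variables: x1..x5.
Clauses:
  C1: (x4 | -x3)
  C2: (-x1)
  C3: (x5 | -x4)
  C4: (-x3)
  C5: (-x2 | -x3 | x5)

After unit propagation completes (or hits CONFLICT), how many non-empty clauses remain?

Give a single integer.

Answer: 1

Derivation:
unit clause [-1] forces x1=F; simplify:
  satisfied 1 clause(s); 4 remain; assigned so far: [1]
unit clause [-3] forces x3=F; simplify:
  satisfied 3 clause(s); 1 remain; assigned so far: [1, 3]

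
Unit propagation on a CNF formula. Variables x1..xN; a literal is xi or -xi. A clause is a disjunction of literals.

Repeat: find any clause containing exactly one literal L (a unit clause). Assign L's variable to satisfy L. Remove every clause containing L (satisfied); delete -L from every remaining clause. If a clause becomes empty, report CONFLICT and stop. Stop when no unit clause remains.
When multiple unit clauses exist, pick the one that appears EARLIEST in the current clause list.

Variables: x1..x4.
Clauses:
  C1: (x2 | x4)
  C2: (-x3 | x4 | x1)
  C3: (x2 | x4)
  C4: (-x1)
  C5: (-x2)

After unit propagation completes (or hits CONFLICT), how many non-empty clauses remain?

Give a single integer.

unit clause [-1] forces x1=F; simplify:
  drop 1 from [-3, 4, 1] -> [-3, 4]
  satisfied 1 clause(s); 4 remain; assigned so far: [1]
unit clause [-2] forces x2=F; simplify:
  drop 2 from [2, 4] -> [4]
  drop 2 from [2, 4] -> [4]
  satisfied 1 clause(s); 3 remain; assigned so far: [1, 2]
unit clause [4] forces x4=T; simplify:
  satisfied 3 clause(s); 0 remain; assigned so far: [1, 2, 4]

Answer: 0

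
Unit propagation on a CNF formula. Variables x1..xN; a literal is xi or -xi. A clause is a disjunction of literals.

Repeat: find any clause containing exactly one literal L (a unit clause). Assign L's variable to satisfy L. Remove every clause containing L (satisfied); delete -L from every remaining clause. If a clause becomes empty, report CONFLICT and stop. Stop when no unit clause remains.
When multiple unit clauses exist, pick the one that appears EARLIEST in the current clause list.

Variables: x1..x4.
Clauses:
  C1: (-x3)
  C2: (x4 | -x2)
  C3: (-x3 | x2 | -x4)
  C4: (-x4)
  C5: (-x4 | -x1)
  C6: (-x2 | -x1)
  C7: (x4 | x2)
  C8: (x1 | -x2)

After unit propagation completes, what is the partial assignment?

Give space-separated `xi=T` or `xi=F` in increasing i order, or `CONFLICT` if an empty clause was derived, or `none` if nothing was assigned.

unit clause [-3] forces x3=F; simplify:
  satisfied 2 clause(s); 6 remain; assigned so far: [3]
unit clause [-4] forces x4=F; simplify:
  drop 4 from [4, -2] -> [-2]
  drop 4 from [4, 2] -> [2]
  satisfied 2 clause(s); 4 remain; assigned so far: [3, 4]
unit clause [-2] forces x2=F; simplify:
  drop 2 from [2] -> [] (empty!)
  satisfied 3 clause(s); 1 remain; assigned so far: [2, 3, 4]
CONFLICT (empty clause)

Answer: CONFLICT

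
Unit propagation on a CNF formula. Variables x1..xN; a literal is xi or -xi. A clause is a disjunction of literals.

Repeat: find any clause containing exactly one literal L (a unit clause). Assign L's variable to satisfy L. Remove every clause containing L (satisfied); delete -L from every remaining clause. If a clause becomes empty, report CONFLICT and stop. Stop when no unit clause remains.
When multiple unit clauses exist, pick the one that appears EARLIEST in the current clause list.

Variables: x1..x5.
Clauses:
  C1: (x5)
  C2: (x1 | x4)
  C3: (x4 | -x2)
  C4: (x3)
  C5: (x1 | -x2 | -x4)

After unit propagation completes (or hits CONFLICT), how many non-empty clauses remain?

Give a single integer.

Answer: 3

Derivation:
unit clause [5] forces x5=T; simplify:
  satisfied 1 clause(s); 4 remain; assigned so far: [5]
unit clause [3] forces x3=T; simplify:
  satisfied 1 clause(s); 3 remain; assigned so far: [3, 5]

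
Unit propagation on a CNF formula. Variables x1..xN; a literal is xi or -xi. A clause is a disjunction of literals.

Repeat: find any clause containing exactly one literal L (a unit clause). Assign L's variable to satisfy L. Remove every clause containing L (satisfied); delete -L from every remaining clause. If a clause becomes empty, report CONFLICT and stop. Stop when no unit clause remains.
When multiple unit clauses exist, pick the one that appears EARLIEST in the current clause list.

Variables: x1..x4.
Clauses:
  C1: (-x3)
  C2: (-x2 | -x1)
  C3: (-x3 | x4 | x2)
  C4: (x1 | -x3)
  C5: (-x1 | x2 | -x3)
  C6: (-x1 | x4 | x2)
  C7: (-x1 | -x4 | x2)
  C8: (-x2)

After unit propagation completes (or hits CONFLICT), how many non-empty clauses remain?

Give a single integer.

unit clause [-3] forces x3=F; simplify:
  satisfied 4 clause(s); 4 remain; assigned so far: [3]
unit clause [-2] forces x2=F; simplify:
  drop 2 from [-1, 4, 2] -> [-1, 4]
  drop 2 from [-1, -4, 2] -> [-1, -4]
  satisfied 2 clause(s); 2 remain; assigned so far: [2, 3]

Answer: 2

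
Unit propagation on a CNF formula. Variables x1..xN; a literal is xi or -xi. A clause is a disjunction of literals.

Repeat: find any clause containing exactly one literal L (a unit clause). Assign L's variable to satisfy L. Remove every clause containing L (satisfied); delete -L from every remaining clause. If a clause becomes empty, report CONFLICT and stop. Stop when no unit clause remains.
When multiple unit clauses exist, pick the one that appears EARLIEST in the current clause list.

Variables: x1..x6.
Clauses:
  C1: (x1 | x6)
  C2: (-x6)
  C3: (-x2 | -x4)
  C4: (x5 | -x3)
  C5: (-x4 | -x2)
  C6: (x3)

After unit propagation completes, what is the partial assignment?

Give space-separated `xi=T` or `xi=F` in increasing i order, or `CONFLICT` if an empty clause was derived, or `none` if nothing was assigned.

unit clause [-6] forces x6=F; simplify:
  drop 6 from [1, 6] -> [1]
  satisfied 1 clause(s); 5 remain; assigned so far: [6]
unit clause [1] forces x1=T; simplify:
  satisfied 1 clause(s); 4 remain; assigned so far: [1, 6]
unit clause [3] forces x3=T; simplify:
  drop -3 from [5, -3] -> [5]
  satisfied 1 clause(s); 3 remain; assigned so far: [1, 3, 6]
unit clause [5] forces x5=T; simplify:
  satisfied 1 clause(s); 2 remain; assigned so far: [1, 3, 5, 6]

Answer: x1=T x3=T x5=T x6=F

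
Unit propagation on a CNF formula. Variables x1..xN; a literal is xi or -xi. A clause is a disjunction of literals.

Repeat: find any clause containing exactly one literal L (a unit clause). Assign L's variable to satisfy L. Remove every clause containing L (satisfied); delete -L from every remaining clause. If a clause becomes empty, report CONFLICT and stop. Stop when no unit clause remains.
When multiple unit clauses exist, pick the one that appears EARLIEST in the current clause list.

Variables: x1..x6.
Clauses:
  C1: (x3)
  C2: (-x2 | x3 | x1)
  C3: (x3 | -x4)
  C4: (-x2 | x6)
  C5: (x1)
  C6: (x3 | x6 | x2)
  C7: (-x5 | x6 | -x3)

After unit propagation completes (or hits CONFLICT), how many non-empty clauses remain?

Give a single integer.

unit clause [3] forces x3=T; simplify:
  drop -3 from [-5, 6, -3] -> [-5, 6]
  satisfied 4 clause(s); 3 remain; assigned so far: [3]
unit clause [1] forces x1=T; simplify:
  satisfied 1 clause(s); 2 remain; assigned so far: [1, 3]

Answer: 2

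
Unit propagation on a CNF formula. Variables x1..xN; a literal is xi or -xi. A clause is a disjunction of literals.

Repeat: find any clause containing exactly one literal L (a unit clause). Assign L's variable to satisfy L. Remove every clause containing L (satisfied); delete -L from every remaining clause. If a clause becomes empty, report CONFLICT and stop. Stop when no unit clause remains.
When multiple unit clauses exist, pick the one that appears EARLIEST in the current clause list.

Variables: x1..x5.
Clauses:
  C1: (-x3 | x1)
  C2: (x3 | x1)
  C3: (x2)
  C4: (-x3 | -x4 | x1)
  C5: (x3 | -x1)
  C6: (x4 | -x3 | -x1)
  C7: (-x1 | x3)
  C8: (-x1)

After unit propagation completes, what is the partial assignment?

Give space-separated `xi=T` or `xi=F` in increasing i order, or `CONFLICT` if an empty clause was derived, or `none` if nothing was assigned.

Answer: CONFLICT

Derivation:
unit clause [2] forces x2=T; simplify:
  satisfied 1 clause(s); 7 remain; assigned so far: [2]
unit clause [-1] forces x1=F; simplify:
  drop 1 from [-3, 1] -> [-3]
  drop 1 from [3, 1] -> [3]
  drop 1 from [-3, -4, 1] -> [-3, -4]
  satisfied 4 clause(s); 3 remain; assigned so far: [1, 2]
unit clause [-3] forces x3=F; simplify:
  drop 3 from [3] -> [] (empty!)
  satisfied 2 clause(s); 1 remain; assigned so far: [1, 2, 3]
CONFLICT (empty clause)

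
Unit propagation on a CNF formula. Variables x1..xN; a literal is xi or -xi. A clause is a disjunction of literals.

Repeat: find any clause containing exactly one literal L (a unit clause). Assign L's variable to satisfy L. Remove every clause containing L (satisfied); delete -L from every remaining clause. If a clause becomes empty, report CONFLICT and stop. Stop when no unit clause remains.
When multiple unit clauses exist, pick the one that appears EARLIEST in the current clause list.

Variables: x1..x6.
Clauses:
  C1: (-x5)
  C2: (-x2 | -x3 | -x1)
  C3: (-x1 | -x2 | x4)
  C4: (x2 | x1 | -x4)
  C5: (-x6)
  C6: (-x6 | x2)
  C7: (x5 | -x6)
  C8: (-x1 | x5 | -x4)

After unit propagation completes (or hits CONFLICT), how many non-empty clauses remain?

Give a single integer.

Answer: 4

Derivation:
unit clause [-5] forces x5=F; simplify:
  drop 5 from [5, -6] -> [-6]
  drop 5 from [-1, 5, -4] -> [-1, -4]
  satisfied 1 clause(s); 7 remain; assigned so far: [5]
unit clause [-6] forces x6=F; simplify:
  satisfied 3 clause(s); 4 remain; assigned so far: [5, 6]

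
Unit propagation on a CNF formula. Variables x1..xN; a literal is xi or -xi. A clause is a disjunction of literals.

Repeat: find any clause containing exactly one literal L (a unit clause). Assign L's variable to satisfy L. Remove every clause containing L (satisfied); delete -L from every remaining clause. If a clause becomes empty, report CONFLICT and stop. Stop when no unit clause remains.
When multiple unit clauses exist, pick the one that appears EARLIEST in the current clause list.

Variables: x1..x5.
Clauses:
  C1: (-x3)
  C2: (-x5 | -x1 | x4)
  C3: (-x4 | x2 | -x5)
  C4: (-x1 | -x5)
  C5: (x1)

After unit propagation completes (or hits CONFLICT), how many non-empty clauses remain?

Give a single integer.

Answer: 0

Derivation:
unit clause [-3] forces x3=F; simplify:
  satisfied 1 clause(s); 4 remain; assigned so far: [3]
unit clause [1] forces x1=T; simplify:
  drop -1 from [-5, -1, 4] -> [-5, 4]
  drop -1 from [-1, -5] -> [-5]
  satisfied 1 clause(s); 3 remain; assigned so far: [1, 3]
unit clause [-5] forces x5=F; simplify:
  satisfied 3 clause(s); 0 remain; assigned so far: [1, 3, 5]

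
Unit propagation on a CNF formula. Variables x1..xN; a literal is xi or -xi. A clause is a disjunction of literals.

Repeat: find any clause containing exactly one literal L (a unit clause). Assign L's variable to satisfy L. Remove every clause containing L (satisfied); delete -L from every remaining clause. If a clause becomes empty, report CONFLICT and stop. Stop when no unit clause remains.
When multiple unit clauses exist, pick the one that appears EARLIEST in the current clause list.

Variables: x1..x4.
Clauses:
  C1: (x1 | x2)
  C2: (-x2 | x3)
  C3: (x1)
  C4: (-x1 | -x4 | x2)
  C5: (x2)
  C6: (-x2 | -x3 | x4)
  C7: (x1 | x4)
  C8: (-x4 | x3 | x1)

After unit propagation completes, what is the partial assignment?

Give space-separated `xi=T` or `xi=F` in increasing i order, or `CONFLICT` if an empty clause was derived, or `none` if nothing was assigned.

unit clause [1] forces x1=T; simplify:
  drop -1 from [-1, -4, 2] -> [-4, 2]
  satisfied 4 clause(s); 4 remain; assigned so far: [1]
unit clause [2] forces x2=T; simplify:
  drop -2 from [-2, 3] -> [3]
  drop -2 from [-2, -3, 4] -> [-3, 4]
  satisfied 2 clause(s); 2 remain; assigned so far: [1, 2]
unit clause [3] forces x3=T; simplify:
  drop -3 from [-3, 4] -> [4]
  satisfied 1 clause(s); 1 remain; assigned so far: [1, 2, 3]
unit clause [4] forces x4=T; simplify:
  satisfied 1 clause(s); 0 remain; assigned so far: [1, 2, 3, 4]

Answer: x1=T x2=T x3=T x4=T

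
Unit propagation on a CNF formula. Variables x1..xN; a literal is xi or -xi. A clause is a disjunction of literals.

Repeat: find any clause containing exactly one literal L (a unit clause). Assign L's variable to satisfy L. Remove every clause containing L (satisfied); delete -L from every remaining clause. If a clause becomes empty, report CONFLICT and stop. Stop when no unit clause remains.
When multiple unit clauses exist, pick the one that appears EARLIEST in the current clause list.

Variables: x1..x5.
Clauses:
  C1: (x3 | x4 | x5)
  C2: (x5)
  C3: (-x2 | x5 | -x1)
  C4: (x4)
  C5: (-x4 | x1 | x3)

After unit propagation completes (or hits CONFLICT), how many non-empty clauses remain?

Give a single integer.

unit clause [5] forces x5=T; simplify:
  satisfied 3 clause(s); 2 remain; assigned so far: [5]
unit clause [4] forces x4=T; simplify:
  drop -4 from [-4, 1, 3] -> [1, 3]
  satisfied 1 clause(s); 1 remain; assigned so far: [4, 5]

Answer: 1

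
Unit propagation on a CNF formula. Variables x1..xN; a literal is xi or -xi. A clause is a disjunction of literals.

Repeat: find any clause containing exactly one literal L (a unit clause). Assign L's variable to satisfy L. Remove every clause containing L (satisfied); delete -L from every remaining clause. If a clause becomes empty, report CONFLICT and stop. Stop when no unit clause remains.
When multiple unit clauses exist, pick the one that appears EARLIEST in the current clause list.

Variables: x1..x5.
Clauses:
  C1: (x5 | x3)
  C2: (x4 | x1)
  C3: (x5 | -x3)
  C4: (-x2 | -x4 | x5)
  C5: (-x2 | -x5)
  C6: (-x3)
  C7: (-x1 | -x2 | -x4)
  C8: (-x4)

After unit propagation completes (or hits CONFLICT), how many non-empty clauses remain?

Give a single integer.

Answer: 0

Derivation:
unit clause [-3] forces x3=F; simplify:
  drop 3 from [5, 3] -> [5]
  satisfied 2 clause(s); 6 remain; assigned so far: [3]
unit clause [5] forces x5=T; simplify:
  drop -5 from [-2, -5] -> [-2]
  satisfied 2 clause(s); 4 remain; assigned so far: [3, 5]
unit clause [-2] forces x2=F; simplify:
  satisfied 2 clause(s); 2 remain; assigned so far: [2, 3, 5]
unit clause [-4] forces x4=F; simplify:
  drop 4 from [4, 1] -> [1]
  satisfied 1 clause(s); 1 remain; assigned so far: [2, 3, 4, 5]
unit clause [1] forces x1=T; simplify:
  satisfied 1 clause(s); 0 remain; assigned so far: [1, 2, 3, 4, 5]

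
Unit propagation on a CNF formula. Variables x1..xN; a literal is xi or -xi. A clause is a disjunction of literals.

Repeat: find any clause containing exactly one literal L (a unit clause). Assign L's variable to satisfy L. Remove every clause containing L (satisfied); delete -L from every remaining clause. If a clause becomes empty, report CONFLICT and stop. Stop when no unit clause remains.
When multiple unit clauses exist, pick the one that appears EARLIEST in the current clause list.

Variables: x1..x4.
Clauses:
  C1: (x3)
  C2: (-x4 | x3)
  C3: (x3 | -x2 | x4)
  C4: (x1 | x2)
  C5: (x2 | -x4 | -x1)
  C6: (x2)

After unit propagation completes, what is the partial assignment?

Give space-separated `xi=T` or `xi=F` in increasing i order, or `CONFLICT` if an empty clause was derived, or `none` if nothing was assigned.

unit clause [3] forces x3=T; simplify:
  satisfied 3 clause(s); 3 remain; assigned so far: [3]
unit clause [2] forces x2=T; simplify:
  satisfied 3 clause(s); 0 remain; assigned so far: [2, 3]

Answer: x2=T x3=T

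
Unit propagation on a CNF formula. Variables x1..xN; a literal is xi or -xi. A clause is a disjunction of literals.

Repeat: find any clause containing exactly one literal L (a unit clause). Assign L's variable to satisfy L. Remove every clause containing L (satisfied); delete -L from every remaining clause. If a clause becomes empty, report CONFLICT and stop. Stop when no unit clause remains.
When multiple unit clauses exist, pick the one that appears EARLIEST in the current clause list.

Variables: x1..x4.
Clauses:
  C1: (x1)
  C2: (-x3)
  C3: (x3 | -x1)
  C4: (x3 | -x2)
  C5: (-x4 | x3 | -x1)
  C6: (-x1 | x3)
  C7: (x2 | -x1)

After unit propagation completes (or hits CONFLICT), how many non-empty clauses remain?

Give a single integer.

Answer: 3

Derivation:
unit clause [1] forces x1=T; simplify:
  drop -1 from [3, -1] -> [3]
  drop -1 from [-4, 3, -1] -> [-4, 3]
  drop -1 from [-1, 3] -> [3]
  drop -1 from [2, -1] -> [2]
  satisfied 1 clause(s); 6 remain; assigned so far: [1]
unit clause [-3] forces x3=F; simplify:
  drop 3 from [3] -> [] (empty!)
  drop 3 from [3, -2] -> [-2]
  drop 3 from [-4, 3] -> [-4]
  drop 3 from [3] -> [] (empty!)
  satisfied 1 clause(s); 5 remain; assigned so far: [1, 3]
CONFLICT (empty clause)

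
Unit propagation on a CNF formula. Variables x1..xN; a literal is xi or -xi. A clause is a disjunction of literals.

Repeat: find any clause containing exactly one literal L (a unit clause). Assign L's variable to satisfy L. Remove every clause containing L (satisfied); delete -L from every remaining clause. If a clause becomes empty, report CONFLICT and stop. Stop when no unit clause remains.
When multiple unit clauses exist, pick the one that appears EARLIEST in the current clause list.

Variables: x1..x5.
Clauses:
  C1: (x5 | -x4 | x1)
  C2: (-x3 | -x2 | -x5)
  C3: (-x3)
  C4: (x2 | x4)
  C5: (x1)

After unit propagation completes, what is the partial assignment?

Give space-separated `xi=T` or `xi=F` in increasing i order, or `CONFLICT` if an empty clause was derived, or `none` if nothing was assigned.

unit clause [-3] forces x3=F; simplify:
  satisfied 2 clause(s); 3 remain; assigned so far: [3]
unit clause [1] forces x1=T; simplify:
  satisfied 2 clause(s); 1 remain; assigned so far: [1, 3]

Answer: x1=T x3=F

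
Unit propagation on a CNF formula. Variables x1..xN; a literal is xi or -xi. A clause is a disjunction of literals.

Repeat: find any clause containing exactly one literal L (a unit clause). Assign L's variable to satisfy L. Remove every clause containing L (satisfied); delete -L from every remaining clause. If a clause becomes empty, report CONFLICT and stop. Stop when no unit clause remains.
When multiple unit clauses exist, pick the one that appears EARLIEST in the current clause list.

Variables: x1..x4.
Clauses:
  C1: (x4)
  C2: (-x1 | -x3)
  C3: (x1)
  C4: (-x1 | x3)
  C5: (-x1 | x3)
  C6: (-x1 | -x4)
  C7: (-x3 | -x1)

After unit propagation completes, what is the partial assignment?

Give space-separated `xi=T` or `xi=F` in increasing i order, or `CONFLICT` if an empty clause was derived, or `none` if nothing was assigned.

unit clause [4] forces x4=T; simplify:
  drop -4 from [-1, -4] -> [-1]
  satisfied 1 clause(s); 6 remain; assigned so far: [4]
unit clause [1] forces x1=T; simplify:
  drop -1 from [-1, -3] -> [-3]
  drop -1 from [-1, 3] -> [3]
  drop -1 from [-1, 3] -> [3]
  drop -1 from [-1] -> [] (empty!)
  drop -1 from [-3, -1] -> [-3]
  satisfied 1 clause(s); 5 remain; assigned so far: [1, 4]
CONFLICT (empty clause)

Answer: CONFLICT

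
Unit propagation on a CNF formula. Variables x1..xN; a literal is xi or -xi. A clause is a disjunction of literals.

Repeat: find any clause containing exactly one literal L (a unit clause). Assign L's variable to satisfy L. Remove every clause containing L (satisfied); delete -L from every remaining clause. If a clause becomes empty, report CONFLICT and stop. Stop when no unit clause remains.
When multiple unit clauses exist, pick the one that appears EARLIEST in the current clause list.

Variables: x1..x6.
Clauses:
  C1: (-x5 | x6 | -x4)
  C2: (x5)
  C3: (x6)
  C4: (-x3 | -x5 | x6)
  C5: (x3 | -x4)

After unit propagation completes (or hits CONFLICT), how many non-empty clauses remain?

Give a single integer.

unit clause [5] forces x5=T; simplify:
  drop -5 from [-5, 6, -4] -> [6, -4]
  drop -5 from [-3, -5, 6] -> [-3, 6]
  satisfied 1 clause(s); 4 remain; assigned so far: [5]
unit clause [6] forces x6=T; simplify:
  satisfied 3 clause(s); 1 remain; assigned so far: [5, 6]

Answer: 1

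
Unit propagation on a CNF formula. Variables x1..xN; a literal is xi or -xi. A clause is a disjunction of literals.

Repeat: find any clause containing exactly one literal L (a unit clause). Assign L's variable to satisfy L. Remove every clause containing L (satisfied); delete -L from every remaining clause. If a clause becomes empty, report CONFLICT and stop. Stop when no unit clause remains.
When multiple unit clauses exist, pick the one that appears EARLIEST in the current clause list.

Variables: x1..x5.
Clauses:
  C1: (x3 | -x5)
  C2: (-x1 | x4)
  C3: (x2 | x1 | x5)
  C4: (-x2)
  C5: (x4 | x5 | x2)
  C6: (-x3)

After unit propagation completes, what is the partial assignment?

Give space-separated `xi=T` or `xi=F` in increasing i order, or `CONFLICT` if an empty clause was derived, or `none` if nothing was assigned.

unit clause [-2] forces x2=F; simplify:
  drop 2 from [2, 1, 5] -> [1, 5]
  drop 2 from [4, 5, 2] -> [4, 5]
  satisfied 1 clause(s); 5 remain; assigned so far: [2]
unit clause [-3] forces x3=F; simplify:
  drop 3 from [3, -5] -> [-5]
  satisfied 1 clause(s); 4 remain; assigned so far: [2, 3]
unit clause [-5] forces x5=F; simplify:
  drop 5 from [1, 5] -> [1]
  drop 5 from [4, 5] -> [4]
  satisfied 1 clause(s); 3 remain; assigned so far: [2, 3, 5]
unit clause [1] forces x1=T; simplify:
  drop -1 from [-1, 4] -> [4]
  satisfied 1 clause(s); 2 remain; assigned so far: [1, 2, 3, 5]
unit clause [4] forces x4=T; simplify:
  satisfied 2 clause(s); 0 remain; assigned so far: [1, 2, 3, 4, 5]

Answer: x1=T x2=F x3=F x4=T x5=F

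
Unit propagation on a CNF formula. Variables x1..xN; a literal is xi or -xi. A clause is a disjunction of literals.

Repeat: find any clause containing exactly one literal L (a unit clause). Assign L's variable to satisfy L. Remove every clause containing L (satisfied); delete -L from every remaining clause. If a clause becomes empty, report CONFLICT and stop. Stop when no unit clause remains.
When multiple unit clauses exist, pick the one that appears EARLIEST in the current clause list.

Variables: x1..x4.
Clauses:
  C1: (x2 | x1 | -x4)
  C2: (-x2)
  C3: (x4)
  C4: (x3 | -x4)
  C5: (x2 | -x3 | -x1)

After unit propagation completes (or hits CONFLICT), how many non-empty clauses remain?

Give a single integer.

unit clause [-2] forces x2=F; simplify:
  drop 2 from [2, 1, -4] -> [1, -4]
  drop 2 from [2, -3, -1] -> [-3, -1]
  satisfied 1 clause(s); 4 remain; assigned so far: [2]
unit clause [4] forces x4=T; simplify:
  drop -4 from [1, -4] -> [1]
  drop -4 from [3, -4] -> [3]
  satisfied 1 clause(s); 3 remain; assigned so far: [2, 4]
unit clause [1] forces x1=T; simplify:
  drop -1 from [-3, -1] -> [-3]
  satisfied 1 clause(s); 2 remain; assigned so far: [1, 2, 4]
unit clause [3] forces x3=T; simplify:
  drop -3 from [-3] -> [] (empty!)
  satisfied 1 clause(s); 1 remain; assigned so far: [1, 2, 3, 4]
CONFLICT (empty clause)

Answer: 0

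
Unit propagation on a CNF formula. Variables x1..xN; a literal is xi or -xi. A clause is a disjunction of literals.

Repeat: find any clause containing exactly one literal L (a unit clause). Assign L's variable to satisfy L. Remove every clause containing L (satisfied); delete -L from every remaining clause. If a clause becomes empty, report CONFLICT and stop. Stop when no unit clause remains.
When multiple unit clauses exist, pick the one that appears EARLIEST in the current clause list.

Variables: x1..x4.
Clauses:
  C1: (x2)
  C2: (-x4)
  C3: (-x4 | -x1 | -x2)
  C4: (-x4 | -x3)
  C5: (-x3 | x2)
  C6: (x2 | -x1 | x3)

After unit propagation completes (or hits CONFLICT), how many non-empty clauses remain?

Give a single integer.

Answer: 0

Derivation:
unit clause [2] forces x2=T; simplify:
  drop -2 from [-4, -1, -2] -> [-4, -1]
  satisfied 3 clause(s); 3 remain; assigned so far: [2]
unit clause [-4] forces x4=F; simplify:
  satisfied 3 clause(s); 0 remain; assigned so far: [2, 4]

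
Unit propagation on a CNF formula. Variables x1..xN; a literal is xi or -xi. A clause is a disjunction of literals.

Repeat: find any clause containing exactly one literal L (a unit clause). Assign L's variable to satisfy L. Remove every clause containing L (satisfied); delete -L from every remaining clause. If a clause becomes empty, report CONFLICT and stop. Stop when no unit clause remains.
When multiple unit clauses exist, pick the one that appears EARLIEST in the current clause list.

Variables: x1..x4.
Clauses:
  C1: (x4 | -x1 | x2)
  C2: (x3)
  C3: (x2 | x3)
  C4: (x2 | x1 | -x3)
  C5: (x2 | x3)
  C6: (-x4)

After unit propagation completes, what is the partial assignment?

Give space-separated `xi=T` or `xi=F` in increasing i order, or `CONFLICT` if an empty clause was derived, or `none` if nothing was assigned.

unit clause [3] forces x3=T; simplify:
  drop -3 from [2, 1, -3] -> [2, 1]
  satisfied 3 clause(s); 3 remain; assigned so far: [3]
unit clause [-4] forces x4=F; simplify:
  drop 4 from [4, -1, 2] -> [-1, 2]
  satisfied 1 clause(s); 2 remain; assigned so far: [3, 4]

Answer: x3=T x4=F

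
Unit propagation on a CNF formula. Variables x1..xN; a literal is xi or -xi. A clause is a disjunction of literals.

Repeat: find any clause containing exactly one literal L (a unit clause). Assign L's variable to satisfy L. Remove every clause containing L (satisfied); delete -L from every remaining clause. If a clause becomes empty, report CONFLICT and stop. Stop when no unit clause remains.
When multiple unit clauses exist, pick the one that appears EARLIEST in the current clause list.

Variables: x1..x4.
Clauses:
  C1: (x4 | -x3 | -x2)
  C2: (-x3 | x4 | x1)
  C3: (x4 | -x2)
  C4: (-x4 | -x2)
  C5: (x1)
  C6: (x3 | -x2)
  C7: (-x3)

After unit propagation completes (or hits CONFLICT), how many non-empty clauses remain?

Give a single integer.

unit clause [1] forces x1=T; simplify:
  satisfied 2 clause(s); 5 remain; assigned so far: [1]
unit clause [-3] forces x3=F; simplify:
  drop 3 from [3, -2] -> [-2]
  satisfied 2 clause(s); 3 remain; assigned so far: [1, 3]
unit clause [-2] forces x2=F; simplify:
  satisfied 3 clause(s); 0 remain; assigned so far: [1, 2, 3]

Answer: 0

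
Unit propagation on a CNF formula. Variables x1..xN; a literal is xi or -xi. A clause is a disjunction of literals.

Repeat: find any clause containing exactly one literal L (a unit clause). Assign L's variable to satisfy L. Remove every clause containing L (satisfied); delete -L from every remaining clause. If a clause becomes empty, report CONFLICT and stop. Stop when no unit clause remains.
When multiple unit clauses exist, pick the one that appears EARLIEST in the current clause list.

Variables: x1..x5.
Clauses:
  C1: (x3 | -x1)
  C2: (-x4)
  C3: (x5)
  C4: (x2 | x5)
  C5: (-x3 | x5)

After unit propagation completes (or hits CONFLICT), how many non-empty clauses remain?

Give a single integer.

Answer: 1

Derivation:
unit clause [-4] forces x4=F; simplify:
  satisfied 1 clause(s); 4 remain; assigned so far: [4]
unit clause [5] forces x5=T; simplify:
  satisfied 3 clause(s); 1 remain; assigned so far: [4, 5]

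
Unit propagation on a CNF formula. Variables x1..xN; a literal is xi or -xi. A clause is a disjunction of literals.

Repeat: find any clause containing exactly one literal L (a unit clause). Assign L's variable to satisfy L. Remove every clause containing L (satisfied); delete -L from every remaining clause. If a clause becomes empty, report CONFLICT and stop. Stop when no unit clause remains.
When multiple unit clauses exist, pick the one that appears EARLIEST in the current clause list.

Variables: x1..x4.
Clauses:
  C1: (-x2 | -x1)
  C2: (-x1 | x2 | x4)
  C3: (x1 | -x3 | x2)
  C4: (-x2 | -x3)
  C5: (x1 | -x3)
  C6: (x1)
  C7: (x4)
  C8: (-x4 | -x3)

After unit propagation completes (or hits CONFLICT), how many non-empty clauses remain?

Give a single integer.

Answer: 0

Derivation:
unit clause [1] forces x1=T; simplify:
  drop -1 from [-2, -1] -> [-2]
  drop -1 from [-1, 2, 4] -> [2, 4]
  satisfied 3 clause(s); 5 remain; assigned so far: [1]
unit clause [-2] forces x2=F; simplify:
  drop 2 from [2, 4] -> [4]
  satisfied 2 clause(s); 3 remain; assigned so far: [1, 2]
unit clause [4] forces x4=T; simplify:
  drop -4 from [-4, -3] -> [-3]
  satisfied 2 clause(s); 1 remain; assigned so far: [1, 2, 4]
unit clause [-3] forces x3=F; simplify:
  satisfied 1 clause(s); 0 remain; assigned so far: [1, 2, 3, 4]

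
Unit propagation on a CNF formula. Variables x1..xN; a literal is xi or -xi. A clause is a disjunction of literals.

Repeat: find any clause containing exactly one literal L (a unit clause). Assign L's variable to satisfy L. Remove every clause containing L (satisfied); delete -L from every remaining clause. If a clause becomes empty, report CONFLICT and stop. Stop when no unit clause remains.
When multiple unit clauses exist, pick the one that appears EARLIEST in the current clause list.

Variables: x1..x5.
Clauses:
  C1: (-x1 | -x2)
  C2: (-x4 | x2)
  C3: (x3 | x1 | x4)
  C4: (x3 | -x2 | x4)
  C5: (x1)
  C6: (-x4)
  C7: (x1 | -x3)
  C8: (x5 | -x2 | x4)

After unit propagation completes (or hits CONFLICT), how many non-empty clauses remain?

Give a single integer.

unit clause [1] forces x1=T; simplify:
  drop -1 from [-1, -2] -> [-2]
  satisfied 3 clause(s); 5 remain; assigned so far: [1]
unit clause [-2] forces x2=F; simplify:
  drop 2 from [-4, 2] -> [-4]
  satisfied 3 clause(s); 2 remain; assigned so far: [1, 2]
unit clause [-4] forces x4=F; simplify:
  satisfied 2 clause(s); 0 remain; assigned so far: [1, 2, 4]

Answer: 0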